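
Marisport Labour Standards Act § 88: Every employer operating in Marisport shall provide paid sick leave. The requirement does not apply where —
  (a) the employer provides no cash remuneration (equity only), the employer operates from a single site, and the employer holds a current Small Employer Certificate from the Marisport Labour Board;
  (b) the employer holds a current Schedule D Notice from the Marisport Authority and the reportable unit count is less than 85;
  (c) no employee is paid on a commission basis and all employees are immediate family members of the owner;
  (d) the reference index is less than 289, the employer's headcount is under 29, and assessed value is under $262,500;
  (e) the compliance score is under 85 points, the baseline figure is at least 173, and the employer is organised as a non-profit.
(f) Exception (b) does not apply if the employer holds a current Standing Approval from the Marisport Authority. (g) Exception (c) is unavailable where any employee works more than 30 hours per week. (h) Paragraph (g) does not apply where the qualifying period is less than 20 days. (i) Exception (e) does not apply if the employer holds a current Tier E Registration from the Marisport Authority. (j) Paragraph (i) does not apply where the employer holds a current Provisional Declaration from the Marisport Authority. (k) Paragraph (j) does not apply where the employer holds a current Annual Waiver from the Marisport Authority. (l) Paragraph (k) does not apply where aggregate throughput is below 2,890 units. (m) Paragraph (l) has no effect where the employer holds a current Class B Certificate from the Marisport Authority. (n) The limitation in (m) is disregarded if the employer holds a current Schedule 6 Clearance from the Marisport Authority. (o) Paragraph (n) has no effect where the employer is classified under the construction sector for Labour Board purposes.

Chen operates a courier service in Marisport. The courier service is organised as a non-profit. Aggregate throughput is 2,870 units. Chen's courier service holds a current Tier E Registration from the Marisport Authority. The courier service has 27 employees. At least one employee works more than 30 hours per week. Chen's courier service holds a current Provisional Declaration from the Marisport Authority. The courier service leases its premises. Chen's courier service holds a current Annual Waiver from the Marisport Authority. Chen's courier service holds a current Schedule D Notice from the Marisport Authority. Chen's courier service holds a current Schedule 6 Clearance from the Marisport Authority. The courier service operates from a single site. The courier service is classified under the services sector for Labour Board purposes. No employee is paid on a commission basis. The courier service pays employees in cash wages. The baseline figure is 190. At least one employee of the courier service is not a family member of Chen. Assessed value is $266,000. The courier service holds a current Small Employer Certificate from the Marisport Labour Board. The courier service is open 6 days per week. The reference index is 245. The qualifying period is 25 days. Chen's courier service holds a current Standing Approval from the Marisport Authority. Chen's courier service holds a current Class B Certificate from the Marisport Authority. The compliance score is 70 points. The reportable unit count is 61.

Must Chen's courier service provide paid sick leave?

Exception (a) requires that the employer provides no cash remuneration (equity only); but employees are paid cash wages, so (a) is unavailable.
Exception (b): a current Schedule D Notice is held; the reportable unit count is 61, less than the 85 limit — every condition holds. But applying paragraph (f): (f) operates — a current Standing Approval is held. So (b) is unavailable.
Exception (c) fails — at least one employee is not a family member.
Exception (d) does not apply: assessed value is $266,000, not under $262,500.
Exception (e) is satisfied on its face — the compliance score is 70 points, under the 85 points limit; the baseline figure is 190, meeting the 173 threshold; the employer is a non-profit. Applying paragraphs (i)–(o): (i) would limit (e) — a current Tier E Registration is held — but (j) sets (i) aside: (j) operates against (i): a current Provisional Declaration is held. (k) is triggered (a current Annual Waiver is held), but is set aside by (l): (l) operates — aggregate throughput is 2,870 units, below the 2,890 units limit. (m) applies (a current Class B Certificate is held), but is displaced by (n): (n) operates against (m): a current Schedule 6 Clearance is held. (o), which would lift (n), does not operate here — the courier service is classified under the services sector. So (e) applies.

No — exception (e) applies; Chen's courier service is not required to provide paid sick leave.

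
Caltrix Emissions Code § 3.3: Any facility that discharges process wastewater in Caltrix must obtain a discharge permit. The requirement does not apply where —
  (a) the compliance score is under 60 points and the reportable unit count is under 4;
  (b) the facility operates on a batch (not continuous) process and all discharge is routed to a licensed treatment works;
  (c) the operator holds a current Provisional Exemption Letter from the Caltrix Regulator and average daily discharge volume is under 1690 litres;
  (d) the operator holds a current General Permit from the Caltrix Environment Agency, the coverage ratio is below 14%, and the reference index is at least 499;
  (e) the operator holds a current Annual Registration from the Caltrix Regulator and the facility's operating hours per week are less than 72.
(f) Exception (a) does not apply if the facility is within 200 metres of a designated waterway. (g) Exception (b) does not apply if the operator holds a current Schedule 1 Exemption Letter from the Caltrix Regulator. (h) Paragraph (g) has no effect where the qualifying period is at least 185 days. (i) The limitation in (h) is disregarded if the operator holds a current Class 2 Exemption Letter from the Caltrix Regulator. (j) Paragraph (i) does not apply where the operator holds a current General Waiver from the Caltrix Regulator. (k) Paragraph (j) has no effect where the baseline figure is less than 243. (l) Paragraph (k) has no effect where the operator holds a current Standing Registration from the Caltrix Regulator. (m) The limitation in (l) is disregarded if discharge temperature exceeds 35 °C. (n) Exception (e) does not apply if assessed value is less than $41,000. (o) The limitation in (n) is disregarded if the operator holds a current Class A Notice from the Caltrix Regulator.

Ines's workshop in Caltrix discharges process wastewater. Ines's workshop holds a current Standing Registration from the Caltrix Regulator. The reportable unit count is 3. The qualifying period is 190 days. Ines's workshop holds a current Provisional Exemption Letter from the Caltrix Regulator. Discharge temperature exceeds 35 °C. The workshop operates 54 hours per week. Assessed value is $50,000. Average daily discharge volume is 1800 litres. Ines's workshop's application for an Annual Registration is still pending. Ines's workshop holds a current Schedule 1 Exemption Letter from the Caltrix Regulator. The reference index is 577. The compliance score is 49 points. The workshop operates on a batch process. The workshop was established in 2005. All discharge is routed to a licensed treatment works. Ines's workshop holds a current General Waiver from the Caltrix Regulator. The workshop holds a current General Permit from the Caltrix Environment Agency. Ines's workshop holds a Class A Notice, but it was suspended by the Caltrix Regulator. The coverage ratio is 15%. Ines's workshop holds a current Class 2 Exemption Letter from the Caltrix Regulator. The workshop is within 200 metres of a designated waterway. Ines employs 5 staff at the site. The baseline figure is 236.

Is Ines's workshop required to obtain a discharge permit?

Exception (a) is satisfied on its face — the compliance score is 49 points, under the 60 points limit; the reportable unit count is 3, under the 4 limit. But: (f) operates against (a): the workshop is within 200 m of a designated waterway. Exception (a) does not apply.
Exception (b): the facility operates on a batch process; discharge is routed to a licensed treatment works — every condition holds. But applying paragraphs (g)–(m): (g) operates against (b): a current Schedule 1 Exemption Letter is held. (h) would limit (g) — the qualifying period is 190 days, meeting the 185 days threshold — but (i) sets (h) aside: (i) is engaged — a current Class 2 Exemption Letter is held. (j) is engaged (a current General Waiver is held), but is displaced by (k): (k) operates — the baseline figure is 236, less than the 243 limit. (l) would limit (k) — a current Standing Registration is held — but (m) sets (l) aside: (m) operates — discharge temperature exceeds 35 °C. Exception (b) does not apply.
Exception (c) does not apply: average daily discharge volume is 1800 litres, not under 1690 litres.
Exception (d) fails — the coverage ratio is 15%, not below 14%.
Exception (e) fails — no current Annual Registration is held.
Every exception is unavailable, so the rule governs.

Yes — Ines's workshop must obtain a discharge permit.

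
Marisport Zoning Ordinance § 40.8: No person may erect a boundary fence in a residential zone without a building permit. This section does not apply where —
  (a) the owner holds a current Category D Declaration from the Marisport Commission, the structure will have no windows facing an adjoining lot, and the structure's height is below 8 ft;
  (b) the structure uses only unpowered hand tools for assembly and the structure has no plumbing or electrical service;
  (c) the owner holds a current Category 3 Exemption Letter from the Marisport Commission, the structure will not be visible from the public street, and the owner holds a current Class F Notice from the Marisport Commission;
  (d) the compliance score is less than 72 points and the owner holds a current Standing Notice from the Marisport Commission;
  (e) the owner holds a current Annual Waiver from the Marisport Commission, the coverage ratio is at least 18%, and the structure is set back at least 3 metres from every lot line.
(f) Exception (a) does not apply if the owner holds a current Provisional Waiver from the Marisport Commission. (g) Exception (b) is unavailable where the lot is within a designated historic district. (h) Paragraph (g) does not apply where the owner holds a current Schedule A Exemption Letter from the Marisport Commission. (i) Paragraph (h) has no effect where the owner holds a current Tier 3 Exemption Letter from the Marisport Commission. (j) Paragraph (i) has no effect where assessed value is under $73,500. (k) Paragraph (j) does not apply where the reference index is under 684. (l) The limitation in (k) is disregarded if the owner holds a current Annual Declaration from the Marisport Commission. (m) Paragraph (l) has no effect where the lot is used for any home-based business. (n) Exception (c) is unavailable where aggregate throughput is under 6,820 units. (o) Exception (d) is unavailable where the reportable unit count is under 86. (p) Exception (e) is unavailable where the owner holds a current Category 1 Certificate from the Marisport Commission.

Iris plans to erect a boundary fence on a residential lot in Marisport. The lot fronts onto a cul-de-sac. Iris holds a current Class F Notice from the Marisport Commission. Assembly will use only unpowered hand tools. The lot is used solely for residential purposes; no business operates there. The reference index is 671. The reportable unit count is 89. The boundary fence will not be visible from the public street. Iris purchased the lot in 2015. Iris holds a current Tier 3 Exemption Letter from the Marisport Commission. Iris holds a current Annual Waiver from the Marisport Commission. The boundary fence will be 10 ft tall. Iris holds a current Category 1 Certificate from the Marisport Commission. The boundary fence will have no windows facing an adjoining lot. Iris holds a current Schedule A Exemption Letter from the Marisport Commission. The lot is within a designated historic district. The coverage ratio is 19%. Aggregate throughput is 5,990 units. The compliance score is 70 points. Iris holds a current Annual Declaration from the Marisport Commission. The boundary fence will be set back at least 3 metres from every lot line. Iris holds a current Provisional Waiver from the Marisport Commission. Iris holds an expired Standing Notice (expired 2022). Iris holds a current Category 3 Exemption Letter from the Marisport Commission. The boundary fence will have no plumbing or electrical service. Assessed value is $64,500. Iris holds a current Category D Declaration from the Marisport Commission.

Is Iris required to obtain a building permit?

No — exception (b) applies; Iris does not need a building permit.

Exception (a) fails — the structure's height is 10 ft, not below 8 ft.
Exception (b) is satisfied on its face — assembly uses only hand tools; there is no plumbing or electrical service. Under paragraphs (g)–(m): (g) is triggered (the lot is in a historic district), but is set aside by (h): (h) operates against (g): a current Schedule A Exemption Letter is held. (i) operates (a current Tier 3 Exemption Letter is held), but is itself disapplied by (j): (j) operates against (i): assessed value is $64,500, under the $73,500 limit. (k) is engaged (the reference index is 671, under the 684 limit), but is itself disapplied by (l): (l) operates against (k): a current Annual Declaration is held. (m) does not operate here (the lot is solely residential), so (l) stands. (b) remains available.
Exception (c): a current Category 3 Exemption Letter is held; the structure will not be visible from the street; a current Class F Notice is held — every condition holds. Turning to paragraph (n): (n) operates against (c): aggregate throughput is 5,990 units, under the 6,820 units limit. Exception (c) does not apply.
Exception (d) fails — no current Standing Notice is held.
All of (e)'s requirements are met (a current Annual Waiver is held; the coverage ratio is 19%, meeting the 18% threshold; the setback is at least 3 m on every side). But: (p) operates against (e): a current Category 1 Certificate is held. So (e) is unavailable.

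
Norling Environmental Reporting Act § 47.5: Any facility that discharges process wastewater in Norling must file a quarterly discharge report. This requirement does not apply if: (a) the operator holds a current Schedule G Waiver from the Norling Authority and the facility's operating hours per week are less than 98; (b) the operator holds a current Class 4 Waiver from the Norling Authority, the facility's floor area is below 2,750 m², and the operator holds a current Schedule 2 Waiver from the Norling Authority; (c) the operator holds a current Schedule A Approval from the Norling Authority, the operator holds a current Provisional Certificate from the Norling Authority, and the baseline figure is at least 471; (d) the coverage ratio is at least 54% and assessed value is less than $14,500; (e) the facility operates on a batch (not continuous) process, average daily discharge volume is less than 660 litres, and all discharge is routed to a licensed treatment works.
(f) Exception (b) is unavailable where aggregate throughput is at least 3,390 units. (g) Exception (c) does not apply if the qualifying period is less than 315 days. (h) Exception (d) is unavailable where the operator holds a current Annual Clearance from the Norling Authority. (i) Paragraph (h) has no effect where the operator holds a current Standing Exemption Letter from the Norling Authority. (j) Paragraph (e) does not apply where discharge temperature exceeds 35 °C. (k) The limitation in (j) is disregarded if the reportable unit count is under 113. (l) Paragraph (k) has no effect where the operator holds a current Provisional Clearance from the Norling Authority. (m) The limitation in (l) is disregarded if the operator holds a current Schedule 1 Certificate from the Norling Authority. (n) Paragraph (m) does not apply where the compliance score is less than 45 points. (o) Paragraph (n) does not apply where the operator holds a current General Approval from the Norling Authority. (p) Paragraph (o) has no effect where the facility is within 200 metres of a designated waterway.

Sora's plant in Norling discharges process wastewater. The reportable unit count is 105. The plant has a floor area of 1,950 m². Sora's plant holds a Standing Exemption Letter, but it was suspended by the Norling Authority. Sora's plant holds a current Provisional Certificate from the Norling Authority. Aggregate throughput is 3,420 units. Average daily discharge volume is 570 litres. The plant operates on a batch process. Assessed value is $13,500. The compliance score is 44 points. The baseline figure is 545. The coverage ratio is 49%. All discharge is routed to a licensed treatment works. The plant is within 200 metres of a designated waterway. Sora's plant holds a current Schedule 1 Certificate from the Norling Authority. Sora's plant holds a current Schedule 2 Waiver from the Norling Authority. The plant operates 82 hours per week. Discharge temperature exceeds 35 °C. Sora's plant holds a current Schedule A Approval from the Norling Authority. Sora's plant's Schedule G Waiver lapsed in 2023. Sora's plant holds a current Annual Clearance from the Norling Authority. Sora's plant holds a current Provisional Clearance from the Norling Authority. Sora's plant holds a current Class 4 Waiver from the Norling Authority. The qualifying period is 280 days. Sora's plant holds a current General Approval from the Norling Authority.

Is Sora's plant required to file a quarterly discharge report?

Yes — Sora's plant must file a quarterly discharge report.

Exception (a) does not apply: no current Schedule G Waiver is held.
All of (b)'s requirements are met (a current Class 4 Waiver is held; the facility's floor area is 1,950 m², below the 2,750 m² limit; a current Schedule 2 Waiver is held). But applying paragraph (f): (f) is engaged — aggregate throughput is 3,420 units, meeting the 3,390 units threshold. Exception (b) does not apply.
Exception (c)'s conditions are all satisfied: a current Schedule A Approval is held; a current Provisional Certificate is held; the baseline figure is 545, meeting the 471 threshold. However, paragraph (g) must be considered: (g) is engaged — the qualifying period is 280 days, less than the 315 days limit. So (c) is unavailable.
Exception (d) requires that the coverage ratio is at least 54%; but the coverage ratio is 49%, short of 54%, so (d) is unavailable.
Exception (e) is satisfied on its face — the facility operates on a batch process; average daily discharge volume is 570 litres, less than the 660 litres limit; discharge is routed to a licensed treatment works. However, paragraphs (j)–(p) must be considered: (j) operates against (e): discharge temperature exceeds 35 °C. (k) is engaged (the reportable unit count is 105, under the 113 limit), but is overridden by (l): (l) is triggered — a current Provisional Clearance is held. (m) is engaged (a current Schedule 1 Certificate is held), but is itself disapplied by (n): (n) operates against (m): the compliance score is 44 points, less than the 45 points limit. (o) is triggered (a current General Approval is held), but is overridden by (p): (p) operates against (o): the plant is within 200 m of a designated waterway. Exception (e) does not apply.
None of the exceptions is available; § 47.5 applies in full.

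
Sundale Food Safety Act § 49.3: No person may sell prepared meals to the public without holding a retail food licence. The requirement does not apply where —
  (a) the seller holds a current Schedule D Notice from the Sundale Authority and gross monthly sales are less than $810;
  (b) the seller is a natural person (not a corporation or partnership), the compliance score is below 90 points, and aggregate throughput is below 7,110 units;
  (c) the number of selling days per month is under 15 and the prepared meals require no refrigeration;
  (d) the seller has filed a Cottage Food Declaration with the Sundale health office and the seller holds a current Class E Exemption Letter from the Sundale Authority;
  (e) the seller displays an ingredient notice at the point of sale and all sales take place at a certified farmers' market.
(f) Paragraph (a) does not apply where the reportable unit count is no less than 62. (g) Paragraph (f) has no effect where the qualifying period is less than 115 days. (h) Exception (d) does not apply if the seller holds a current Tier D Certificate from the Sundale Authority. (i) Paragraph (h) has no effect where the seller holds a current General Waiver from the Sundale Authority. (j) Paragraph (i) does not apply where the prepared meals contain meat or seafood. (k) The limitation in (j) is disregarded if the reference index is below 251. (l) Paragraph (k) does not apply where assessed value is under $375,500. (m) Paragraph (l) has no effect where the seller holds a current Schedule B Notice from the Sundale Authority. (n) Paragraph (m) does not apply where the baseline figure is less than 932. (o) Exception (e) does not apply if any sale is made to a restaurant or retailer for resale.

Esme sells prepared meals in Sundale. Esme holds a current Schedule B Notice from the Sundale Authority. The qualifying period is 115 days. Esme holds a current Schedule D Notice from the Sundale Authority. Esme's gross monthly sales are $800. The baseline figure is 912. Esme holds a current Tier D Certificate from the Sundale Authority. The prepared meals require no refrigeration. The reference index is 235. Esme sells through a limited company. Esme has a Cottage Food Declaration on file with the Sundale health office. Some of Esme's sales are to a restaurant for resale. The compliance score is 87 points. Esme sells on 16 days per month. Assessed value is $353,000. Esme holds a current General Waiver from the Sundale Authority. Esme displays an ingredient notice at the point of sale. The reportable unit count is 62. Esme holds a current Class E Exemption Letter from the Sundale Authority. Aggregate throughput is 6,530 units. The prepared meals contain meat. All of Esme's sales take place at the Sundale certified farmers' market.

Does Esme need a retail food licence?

Yes — Esme must hold a retail food licence.

All of (a)'s requirements are met (a current Schedule D Notice is held; gross monthly sales are $800, less than the $810 limit). Turning to paragraphs (f)–(g): (f) applies — the reportable unit count is 62, meeting the 62 threshold. (g), which would lift (f), does not operate here — the qualifying period is 115 days, not less than 115 days. So (a) is unavailable.
Exception (b) requires that the seller is a natural person (not a corporation or partnership); but the seller operates through a limited company, so (b) is unavailable.
Exception (c) does not apply: the number of selling days per month is 16, not under 15.
Exception (d): a Cottage Food Declaration is on file; a current Class E Exemption Letter is held — every condition holds. But: (h) applies — a current Tier D Certificate is held. (i) is engaged (a current General Waiver is held), but is set aside by (j): (j) is triggered — the prepared meals contain meat. (k) would limit (j) — the reference index is 235, below the 251 limit — but (l) sets (k) aside: (l) operates against (k): assessed value is $353,000, under the $375,500 limit. (m) would limit (l) — a current Schedule B Notice is held — but (n) sets (m) aside: (n) operates against (m): the baseline figure is 912, less than the 932 limit. So (d) is unavailable.
Exception (e): an ingredient notice is displayed; all sales are at a certified farmers' market — every condition holds. Turning to paragraph (o): (o) is triggered — some sales are to a restaurant for resale. Exception (e) does not apply.
No exception displaces § 49.3.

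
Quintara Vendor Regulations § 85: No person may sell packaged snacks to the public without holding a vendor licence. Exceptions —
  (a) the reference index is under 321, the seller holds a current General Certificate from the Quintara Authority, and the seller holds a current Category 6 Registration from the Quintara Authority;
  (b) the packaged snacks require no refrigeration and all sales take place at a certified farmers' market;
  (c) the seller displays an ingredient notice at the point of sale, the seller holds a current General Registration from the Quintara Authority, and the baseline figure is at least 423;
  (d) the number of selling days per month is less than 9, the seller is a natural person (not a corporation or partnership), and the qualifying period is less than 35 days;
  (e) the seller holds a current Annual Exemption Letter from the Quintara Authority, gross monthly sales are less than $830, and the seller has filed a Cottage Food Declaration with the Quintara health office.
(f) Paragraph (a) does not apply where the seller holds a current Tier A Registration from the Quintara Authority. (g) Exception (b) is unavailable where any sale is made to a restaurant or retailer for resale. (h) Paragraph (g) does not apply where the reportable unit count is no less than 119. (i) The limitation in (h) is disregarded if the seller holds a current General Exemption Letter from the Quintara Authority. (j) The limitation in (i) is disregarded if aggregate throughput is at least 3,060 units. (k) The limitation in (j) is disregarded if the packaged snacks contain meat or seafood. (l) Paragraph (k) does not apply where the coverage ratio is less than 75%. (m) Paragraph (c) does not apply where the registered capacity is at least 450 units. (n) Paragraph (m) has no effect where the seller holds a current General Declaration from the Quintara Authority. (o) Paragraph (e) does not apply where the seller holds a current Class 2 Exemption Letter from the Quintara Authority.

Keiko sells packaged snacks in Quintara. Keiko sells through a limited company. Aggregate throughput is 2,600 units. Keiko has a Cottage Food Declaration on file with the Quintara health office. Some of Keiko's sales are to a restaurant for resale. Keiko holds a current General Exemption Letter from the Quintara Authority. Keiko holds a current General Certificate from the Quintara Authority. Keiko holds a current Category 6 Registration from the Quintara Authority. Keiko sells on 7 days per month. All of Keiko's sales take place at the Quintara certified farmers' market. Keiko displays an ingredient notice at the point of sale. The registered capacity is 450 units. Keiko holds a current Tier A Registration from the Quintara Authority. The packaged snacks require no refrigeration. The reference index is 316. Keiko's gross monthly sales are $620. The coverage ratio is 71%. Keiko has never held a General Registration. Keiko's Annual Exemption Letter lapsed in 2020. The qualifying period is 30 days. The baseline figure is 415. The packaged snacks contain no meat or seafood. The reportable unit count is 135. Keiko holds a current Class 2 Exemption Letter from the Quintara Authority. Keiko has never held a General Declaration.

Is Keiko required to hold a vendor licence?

Yes — Keiko must hold a vendor licence.

Exception (a): the reference index is 316, under the 321 limit; a current General Certificate is held; a current Category 6 Registration is held — every condition holds. Turning to paragraph (f): (f) operates — a current Tier A Registration is held. Exception (a) does not apply.
Exception (b)'s conditions are all satisfied: the packaged snacks are shelf-stable; all sales are at a certified farmers' market. But: (g) applies — some sales are to a restaurant for resale. (h) would limit (g) — the reportable unit count is 135, meeting the 119 threshold — but (i) sets (h) aside: (i) is triggered — a current General Exemption Letter is held. (j) does not operate here (aggregate throughput is 2,600 units, short of 3,060 units), so (i) stands. So (b) is unavailable.
Exception (c) fails — the General Registration is not current.
Exception (d) does not apply: the seller operates through a limited company.
Exception (e) requires that the seller holds a current Annual Exemption Letter from the Quintara Authority; but the Annual Exemption Letter is not current, so (e) is unavailable.
No exception is made out. Keiko falls within the general rule.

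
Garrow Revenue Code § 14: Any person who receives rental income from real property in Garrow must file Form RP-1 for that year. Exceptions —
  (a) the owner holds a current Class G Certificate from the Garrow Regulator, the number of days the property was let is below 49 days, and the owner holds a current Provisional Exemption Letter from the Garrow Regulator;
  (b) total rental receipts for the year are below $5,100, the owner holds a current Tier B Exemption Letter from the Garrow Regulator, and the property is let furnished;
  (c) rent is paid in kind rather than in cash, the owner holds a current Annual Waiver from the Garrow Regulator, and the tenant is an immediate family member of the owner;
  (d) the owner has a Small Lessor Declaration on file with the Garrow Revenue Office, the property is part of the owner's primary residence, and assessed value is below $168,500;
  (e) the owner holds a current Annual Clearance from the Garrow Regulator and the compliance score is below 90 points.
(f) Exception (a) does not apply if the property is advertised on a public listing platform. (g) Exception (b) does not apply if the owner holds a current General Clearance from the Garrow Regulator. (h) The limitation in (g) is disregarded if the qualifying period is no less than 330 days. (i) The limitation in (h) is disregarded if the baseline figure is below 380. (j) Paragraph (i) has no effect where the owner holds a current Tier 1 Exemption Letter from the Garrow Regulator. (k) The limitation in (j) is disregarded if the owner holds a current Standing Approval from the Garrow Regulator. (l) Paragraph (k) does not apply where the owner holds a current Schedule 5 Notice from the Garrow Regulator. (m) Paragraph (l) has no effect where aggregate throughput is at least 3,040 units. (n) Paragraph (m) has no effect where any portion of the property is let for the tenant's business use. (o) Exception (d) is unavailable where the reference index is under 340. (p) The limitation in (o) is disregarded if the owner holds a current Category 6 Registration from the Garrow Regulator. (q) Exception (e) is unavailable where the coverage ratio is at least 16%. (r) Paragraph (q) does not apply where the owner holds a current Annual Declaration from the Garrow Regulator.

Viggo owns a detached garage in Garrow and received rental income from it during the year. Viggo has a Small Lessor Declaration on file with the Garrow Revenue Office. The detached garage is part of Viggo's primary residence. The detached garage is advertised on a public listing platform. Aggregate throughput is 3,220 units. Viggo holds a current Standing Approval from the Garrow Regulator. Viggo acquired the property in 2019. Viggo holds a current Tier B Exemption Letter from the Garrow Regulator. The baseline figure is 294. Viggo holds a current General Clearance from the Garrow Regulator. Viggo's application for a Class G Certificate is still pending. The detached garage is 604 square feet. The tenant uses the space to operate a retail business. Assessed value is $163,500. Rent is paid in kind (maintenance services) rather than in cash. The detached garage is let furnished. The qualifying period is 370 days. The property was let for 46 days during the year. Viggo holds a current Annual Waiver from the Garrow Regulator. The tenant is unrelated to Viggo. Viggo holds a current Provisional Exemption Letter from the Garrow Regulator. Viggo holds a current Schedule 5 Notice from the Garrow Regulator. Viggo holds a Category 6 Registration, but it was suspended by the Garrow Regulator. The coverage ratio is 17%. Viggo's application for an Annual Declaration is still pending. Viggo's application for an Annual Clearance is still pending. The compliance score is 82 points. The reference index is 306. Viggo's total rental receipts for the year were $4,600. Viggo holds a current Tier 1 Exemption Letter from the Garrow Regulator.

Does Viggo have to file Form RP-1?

No — exception (b) applies; Viggo is not required to file Form RP-1.

Exception (a) requires that the owner holds a current Class G Certificate from the Garrow Regulator; but there is no Class G Certificate in force, so (a) is unavailable.
Exception (b): total rental receipts for the year are $4,600, below the $5,100 limit; a current Tier B Exemption Letter is held; the property is let furnished — every condition holds. As to paragraphs (g)–(n): (g) is triggered (a current General Clearance is held), but is displaced by (h): (h) is triggered — the qualifying period is 370 days, meeting the 330 days threshold. (i) applies (the baseline figure is 294, below the 380 limit), but is overridden by (j): (j) operates against (i): a current Tier 1 Exemption Letter is held. (k) operates (a current Standing Approval is held), but is displaced by (l): (l) is engaged — a current Schedule 5 Notice is held. (m) is triggered (aggregate throughput is 3,220 units, meeting the 3,040 units threshold), but is displaced by (n): (n) operates against (m): the space is let for business use. Exception (b) stands.
Exception (c) requires that the tenant is an immediate family member of the owner; but the tenant is unrelated to the owner, so (c) is unavailable.
Exception (d): a Small Lessor Declaration is on file; the detached garage is part of the primary residence; assessed value is $163,500, below the $168,500 limit — every condition holds. But: (o) is engaged — the reference index is 306, under the 340 limit. (p), which would lift (o), is not triggered — there is no Category 6 Registration in force. So (d) is unavailable.
Exception (e) does not apply: the Annual Clearance is not current.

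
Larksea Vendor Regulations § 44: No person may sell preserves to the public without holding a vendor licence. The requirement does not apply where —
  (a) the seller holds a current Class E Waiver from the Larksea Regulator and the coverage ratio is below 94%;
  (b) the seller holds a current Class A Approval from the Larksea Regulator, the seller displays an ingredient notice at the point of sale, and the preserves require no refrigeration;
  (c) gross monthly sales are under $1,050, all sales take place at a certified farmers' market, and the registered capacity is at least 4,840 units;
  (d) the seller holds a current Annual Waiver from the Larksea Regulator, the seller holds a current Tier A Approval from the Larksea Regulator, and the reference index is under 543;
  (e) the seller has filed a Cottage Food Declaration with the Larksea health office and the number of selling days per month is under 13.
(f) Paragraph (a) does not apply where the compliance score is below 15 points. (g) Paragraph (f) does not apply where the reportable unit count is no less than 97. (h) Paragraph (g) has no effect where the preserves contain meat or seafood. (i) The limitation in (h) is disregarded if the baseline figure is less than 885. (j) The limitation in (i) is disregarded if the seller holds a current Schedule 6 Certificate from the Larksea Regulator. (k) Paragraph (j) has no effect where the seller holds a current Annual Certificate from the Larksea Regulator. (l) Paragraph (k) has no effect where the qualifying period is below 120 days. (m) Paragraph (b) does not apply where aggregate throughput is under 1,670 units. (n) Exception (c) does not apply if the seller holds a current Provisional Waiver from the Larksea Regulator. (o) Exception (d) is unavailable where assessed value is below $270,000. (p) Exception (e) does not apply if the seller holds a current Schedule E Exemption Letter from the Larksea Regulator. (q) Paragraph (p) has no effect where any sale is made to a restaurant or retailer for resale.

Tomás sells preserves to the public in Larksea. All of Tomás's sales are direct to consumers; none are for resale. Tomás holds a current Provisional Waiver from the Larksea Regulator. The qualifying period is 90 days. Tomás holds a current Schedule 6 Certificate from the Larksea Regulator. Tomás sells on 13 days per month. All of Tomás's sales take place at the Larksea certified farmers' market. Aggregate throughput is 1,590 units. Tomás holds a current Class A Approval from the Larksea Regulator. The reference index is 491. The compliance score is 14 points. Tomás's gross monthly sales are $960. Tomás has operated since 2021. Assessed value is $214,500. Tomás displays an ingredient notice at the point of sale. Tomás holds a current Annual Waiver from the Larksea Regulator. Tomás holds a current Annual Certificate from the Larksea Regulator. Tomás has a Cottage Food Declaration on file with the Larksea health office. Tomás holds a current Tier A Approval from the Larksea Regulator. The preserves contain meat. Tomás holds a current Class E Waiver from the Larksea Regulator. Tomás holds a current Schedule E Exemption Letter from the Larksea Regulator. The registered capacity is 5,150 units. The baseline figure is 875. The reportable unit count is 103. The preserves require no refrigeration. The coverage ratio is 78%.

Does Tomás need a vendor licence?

Yes — Tomás must hold a vendor licence.

Exception (a) is satisfied on its face — a current Class E Waiver is held; the coverage ratio is 78%, below the 94% limit. However, paragraphs (f)–(l) must be considered: (f) applies — the compliance score is 14 points, below the 15 points limit. (g) is engaged (the reportable unit count is 103, meeting the 97 threshold), but is itself disapplied by (h): (h) operates — the preserves contain meat. (i) would limit (h) — the baseline figure is 875, less than the 885 limit — but (j) sets (i) aside: (j) operates against (i): a current Schedule 6 Certificate is held. (k) operates (a current Annual Certificate is held), but is set aside by (l): (l) is engaged — the qualifying period is 90 days, below the 120 days limit. So (a) is unavailable.
All of (b)'s requirements are met (a current Class A Approval is held; an ingredient notice is displayed; the preserves are shelf-stable). But: (m) is triggered — aggregate throughput is 1,590 units, under the 1,670 units limit. So (b) is unavailable.
Exception (c) is satisfied on its face — gross monthly sales are $960, under the $1,050 limit; all sales are at a certified farmers' market; the registered capacity is 5,150 units, meeting the 4,840 units threshold. Turning to paragraph (n): (n) operates against (c): a current Provisional Waiver is held. (c) is therefore removed.
Exception (d) is satisfied on its face — a current Annual Waiver is held; a current Tier A Approval is held; the reference index is 491, under the 543 limit. But applying paragraph (o): (o) operates against (d): assessed value is $214,500, below the $270,000 limit. Exception (d) does not apply.
Exception (e) fails — the number of selling days per month is 13, not under 13.
No exception displaces § 44.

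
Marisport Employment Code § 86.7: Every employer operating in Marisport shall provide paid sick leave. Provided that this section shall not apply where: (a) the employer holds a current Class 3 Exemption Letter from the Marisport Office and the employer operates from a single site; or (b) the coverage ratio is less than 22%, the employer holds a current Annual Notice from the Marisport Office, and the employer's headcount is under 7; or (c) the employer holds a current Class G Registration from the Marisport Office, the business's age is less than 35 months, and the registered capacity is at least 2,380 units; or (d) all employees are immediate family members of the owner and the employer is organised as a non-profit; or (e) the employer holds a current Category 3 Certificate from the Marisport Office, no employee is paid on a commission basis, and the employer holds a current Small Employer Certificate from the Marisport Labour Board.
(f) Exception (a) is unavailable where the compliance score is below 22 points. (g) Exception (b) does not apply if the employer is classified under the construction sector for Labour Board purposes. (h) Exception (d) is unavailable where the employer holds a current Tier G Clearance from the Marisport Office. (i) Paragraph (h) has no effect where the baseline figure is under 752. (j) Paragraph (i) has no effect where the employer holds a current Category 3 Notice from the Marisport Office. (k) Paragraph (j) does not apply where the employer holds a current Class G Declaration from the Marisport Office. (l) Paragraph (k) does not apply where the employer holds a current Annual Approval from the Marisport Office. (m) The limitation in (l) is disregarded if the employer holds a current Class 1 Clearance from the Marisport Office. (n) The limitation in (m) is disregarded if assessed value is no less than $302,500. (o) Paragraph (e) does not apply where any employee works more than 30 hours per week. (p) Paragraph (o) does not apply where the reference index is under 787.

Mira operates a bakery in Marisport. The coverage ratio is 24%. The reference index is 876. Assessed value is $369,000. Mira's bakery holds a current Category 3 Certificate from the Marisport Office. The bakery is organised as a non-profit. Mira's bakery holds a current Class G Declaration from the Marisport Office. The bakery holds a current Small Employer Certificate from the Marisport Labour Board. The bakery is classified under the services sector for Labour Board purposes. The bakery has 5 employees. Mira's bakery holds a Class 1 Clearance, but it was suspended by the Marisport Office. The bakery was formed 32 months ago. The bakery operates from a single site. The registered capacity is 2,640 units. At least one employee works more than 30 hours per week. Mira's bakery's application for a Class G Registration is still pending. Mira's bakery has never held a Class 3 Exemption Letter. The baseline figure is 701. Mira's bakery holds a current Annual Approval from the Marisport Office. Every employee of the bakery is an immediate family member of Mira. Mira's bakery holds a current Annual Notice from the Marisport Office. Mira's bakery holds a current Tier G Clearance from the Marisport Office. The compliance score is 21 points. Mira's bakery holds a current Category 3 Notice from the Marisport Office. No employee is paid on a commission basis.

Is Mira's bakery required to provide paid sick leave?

Exception (a) does not apply: no current Class 3 Exemption Letter is held.
Exception (b) requires that the coverage ratio is less than 22%; but the coverage ratio is 24%, not less than 22%, so (b) is unavailable.
Exception (c) requires that the employer holds a current Class G Registration from the Marisport Office; but no current Class G Registration is held, so (c) is unavailable.
Exception (d)'s conditions are all satisfied: every employee is an immediate family member; the employer is a non-profit. But: (h) operates against (d): a current Tier G Clearance is held. (i) would limit (h) — the baseline figure is 701, under the 752 limit — but (j) sets (i) aside: (j) operates against (i): a current Category 3 Notice is held. (k) is triggered (a current Class G Declaration is held), but is itself disapplied by (l): (l) operates against (k): a current Annual Approval is held. (m) is not triggered (there is no Class 1 Clearance in force), so (l) stands. Exception (d) does not apply.
Exception (e)'s conditions are all satisfied: a current Category 3 Certificate is held; no employee is paid on commission; a current Small Employer Certificate is held. But: (o) applies — at least one employee exceeds 30 hours/week. (p) does not operate here (the reference index is 876, not under 787), so (o) stands. Exception (e) does not apply.
No exception displaces § 86.7.

Yes — Mira's bakery must provide paid sick leave.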